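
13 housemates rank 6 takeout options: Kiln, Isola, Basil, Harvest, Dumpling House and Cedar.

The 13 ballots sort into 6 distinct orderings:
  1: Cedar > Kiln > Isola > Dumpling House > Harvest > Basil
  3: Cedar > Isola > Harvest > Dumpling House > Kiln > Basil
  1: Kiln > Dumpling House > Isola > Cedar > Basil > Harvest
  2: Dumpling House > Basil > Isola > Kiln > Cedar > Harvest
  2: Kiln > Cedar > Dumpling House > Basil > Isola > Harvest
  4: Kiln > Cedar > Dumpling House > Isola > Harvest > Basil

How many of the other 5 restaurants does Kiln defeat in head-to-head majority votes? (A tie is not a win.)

Kiln against each rival (13 friends):
Kiln vs Isola: Kiln wins 8–5.
Kiln vs Basil: Kiln is ranked higher on 1+3+1+2+4 = 11 ballots, Basil on 2. Kiln wins 11–2.
Kiln vs Harvest: 10 to 3, Kiln.
Kiln vs Dumpling House: Kiln wins 8–5.
Kiln vs Cedar: Kiln wins 9–4.
Kiln beats Isola, Basil, Harvest, Dumpling House, Cedar — 5 pairwise wins.

5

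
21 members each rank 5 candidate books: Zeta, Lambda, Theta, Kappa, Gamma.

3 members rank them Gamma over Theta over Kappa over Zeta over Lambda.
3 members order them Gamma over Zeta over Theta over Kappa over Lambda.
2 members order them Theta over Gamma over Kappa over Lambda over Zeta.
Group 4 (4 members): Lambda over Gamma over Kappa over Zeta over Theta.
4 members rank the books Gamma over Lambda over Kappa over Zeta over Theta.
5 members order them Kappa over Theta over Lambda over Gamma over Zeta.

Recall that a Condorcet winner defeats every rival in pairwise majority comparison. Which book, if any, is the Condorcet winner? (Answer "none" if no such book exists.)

Gamma

Head-to-head results (21 members):
Zeta vs Lambda: Lambda, 15–6.
Zeta vs Theta: Zeta is ranked higher on 3+4+4 = 11 ballots, Theta on 10. Zeta wins 11–10.
Zeta vs Kappa: 3 for Zeta, 18 for Kappa — Kappa by 18–3.
Zeta vs Gamma: 0 to 21, Gamma.
Lambda vs Theta: Theta, 13–8.
Lambda–Kappa: Kappa 13–8.
Lambda–Gamma: Gamma 12–9.
Theta vs Kappa: Kappa wins 13–8.
Theta vs Gamma: Gamma, 14–7.
Kappa vs Gamma: 5 for Kappa, 16 for Gamma — Gamma by 16–5.
Gamma beats each of Zeta, Lambda, Theta, Kappa — Gamma is the Condorcet winner.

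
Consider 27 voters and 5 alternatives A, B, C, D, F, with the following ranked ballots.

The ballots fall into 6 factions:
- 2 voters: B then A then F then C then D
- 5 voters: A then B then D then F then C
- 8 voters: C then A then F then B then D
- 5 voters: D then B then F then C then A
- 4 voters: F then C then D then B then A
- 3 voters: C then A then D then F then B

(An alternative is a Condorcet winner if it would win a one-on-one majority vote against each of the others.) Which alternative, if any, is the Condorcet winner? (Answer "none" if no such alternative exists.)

none

Head-to-head results (27 voters):
A vs B: A, 16–11.
A vs C: 2+5 = 7 for A, 20 for C — C by 20–7.
A vs D: 18 to 9, A.
A vs F: A preferred on 2+5+8+3 = 18 ballots; A wins 18–9.
B vs C: 2+5+5 = 12 for B, 15 for C — C by 15–12.
B–D: B 15–12.
B vs F: B preferred on 2+5+5 = 12 ballots; F wins 15–12.
C vs D: C, 17–10.
C vs F: 11 to 16, F.
D vs F: 13 to 14, F.
Every alternative loses at least once (A loses to C; B loses to A; C loses to F; D loses to A; F loses to A). The majority relation contains the cycle A → F → C → A, so there is no Condorcet winner.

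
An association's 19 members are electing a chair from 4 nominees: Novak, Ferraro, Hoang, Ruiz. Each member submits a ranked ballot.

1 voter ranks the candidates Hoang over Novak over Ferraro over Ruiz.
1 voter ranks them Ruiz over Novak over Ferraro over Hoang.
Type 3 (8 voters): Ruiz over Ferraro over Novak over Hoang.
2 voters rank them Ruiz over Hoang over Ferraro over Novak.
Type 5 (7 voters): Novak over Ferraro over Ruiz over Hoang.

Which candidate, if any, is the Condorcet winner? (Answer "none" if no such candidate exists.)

Pairwise majorities:
Novak vs Ferraro: Novak preferred on 1+1+7 = 9 ballots; Ferraro wins 10–9.
Novak vs Hoang: 1+8+7 = 16 for Novak, 3 for Hoang — Novak by 16–3.
Novak vs Ruiz: Novak preferred on 1+7 = 8 ballots; Ruiz wins 11–8.
Ferraro vs Hoang: Ferraro preferred on 1+8+7 = 16 ballots; Ferraro wins 16–3.
Ferraro vs Ruiz: Ferraro preferred on 1+7 = 8 ballots; Ruiz wins 11–8.
Hoang vs Ruiz: Hoang preferred on 1 ballot; Ruiz wins 18–1.
Ruiz wins every pairwise contest, so Ruiz is the Condorcet winner.

Ruiz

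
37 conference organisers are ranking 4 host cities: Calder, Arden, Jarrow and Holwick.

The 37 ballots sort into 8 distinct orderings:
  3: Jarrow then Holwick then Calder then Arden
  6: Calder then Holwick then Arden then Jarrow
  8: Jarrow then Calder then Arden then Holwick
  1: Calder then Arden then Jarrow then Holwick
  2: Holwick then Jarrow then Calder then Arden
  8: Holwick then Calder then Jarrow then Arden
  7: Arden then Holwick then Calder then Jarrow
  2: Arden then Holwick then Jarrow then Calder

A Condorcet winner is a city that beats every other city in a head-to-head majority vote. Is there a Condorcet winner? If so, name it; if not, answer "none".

Head-to-head results (37 organisers):
Calder–Arden: Calder 28–9.
Calder vs Jarrow: Calder, 22–15.
Calder–Holwick: Holwick 22–15.
Arden vs Jarrow: Jarrow, 21–16.
Arden vs Holwick: Holwick wins 19–18.
Jarrow vs Holwick: Holwick wins 25–12.
Holwick beats each of Calder, Arden, Jarrow — Holwick is the Condorcet winner.

Holwick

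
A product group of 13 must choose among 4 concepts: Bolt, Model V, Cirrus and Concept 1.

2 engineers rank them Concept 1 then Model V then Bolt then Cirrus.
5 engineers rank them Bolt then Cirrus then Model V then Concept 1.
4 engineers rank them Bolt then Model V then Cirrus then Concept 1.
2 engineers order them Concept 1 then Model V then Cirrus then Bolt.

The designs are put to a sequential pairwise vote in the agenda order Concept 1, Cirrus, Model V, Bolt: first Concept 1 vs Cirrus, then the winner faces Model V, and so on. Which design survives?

Bolt

Round 1: Concept 1 vs Cirrus — 4–9, Cirrus advances.
Round 2: Cirrus vs Model V — 5–8, Model V advances.
Round 3: Model V vs Bolt — 4–9, Bolt advances.
The agenda winner is Bolt.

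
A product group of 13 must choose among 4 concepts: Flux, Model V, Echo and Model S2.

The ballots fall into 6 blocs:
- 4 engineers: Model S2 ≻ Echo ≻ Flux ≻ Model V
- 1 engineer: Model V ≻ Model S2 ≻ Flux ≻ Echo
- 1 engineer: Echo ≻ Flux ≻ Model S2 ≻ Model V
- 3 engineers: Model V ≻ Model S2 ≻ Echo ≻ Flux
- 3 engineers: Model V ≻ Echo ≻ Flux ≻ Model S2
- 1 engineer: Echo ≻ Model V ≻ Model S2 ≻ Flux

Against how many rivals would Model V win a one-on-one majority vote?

3

Model V against each rival (13 engineers):
Model V–Flux: Model V 8–5.
Model V vs Echo: Model V preferred on 1+3+3 = 7 ballots; Model V wins 7–6.
Model V vs Model S2: Model V wins 8–5.
Model V beats Flux, Echo, Model S2 — 3 pairwise wins.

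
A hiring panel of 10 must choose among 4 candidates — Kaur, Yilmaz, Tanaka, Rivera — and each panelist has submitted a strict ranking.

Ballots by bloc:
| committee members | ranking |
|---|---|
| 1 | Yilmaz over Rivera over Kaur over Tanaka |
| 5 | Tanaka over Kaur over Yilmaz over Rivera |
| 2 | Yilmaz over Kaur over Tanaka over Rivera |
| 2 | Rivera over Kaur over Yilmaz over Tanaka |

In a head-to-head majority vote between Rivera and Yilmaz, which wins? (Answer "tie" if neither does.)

Ballots ranking Rivera above Yilmaz: 2.
Ballots ranking Yilmaz above Rivera: 10 − 2 = 8.
Yilmaz wins the head-to-head 8–2.

Yilmaz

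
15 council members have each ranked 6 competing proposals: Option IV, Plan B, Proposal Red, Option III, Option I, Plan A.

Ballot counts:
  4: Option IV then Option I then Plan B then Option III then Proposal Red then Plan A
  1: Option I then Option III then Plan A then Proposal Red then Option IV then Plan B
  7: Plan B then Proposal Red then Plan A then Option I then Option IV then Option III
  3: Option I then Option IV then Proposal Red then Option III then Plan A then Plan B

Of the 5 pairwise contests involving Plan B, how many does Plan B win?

Plan B against each rival (15 council members):
Plan B vs Option IV: Option IV, 8–7.
Plan B vs Proposal Red: Plan B is ranked higher on 4+7 = 11 ballots, Proposal Red on 4. Plan B wins 11–4.
Plan B vs Option III: Plan B, 11–4.
Plan B vs Option I: Option I, 8–7.
Plan B vs Plan A: 11 to 4, Plan B.
Plan B beats Proposal Red, Option III, Plan A; loses to Option IV, Option I — 3 pairwise wins.

3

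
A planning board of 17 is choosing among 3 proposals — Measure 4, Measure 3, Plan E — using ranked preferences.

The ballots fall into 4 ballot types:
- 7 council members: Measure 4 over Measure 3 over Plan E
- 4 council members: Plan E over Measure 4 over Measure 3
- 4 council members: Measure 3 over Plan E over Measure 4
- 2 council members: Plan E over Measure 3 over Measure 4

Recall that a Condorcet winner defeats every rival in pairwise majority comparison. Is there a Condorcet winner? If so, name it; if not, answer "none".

Check each pair by majority over 17 ballots:
Measure 4 vs Measure 3: Measure 4 wins 11–6.
Measure 4 vs Plan E: Plan E, 10–7.
Measure 3 vs Plan E: Measure 3, 11–6.
Every option loses at least once (Measure 4 loses to Plan E; Measure 3 loses to Measure 4; Plan E loses to Measure 3). The majority relation contains the cycle Measure 4 > Measure 3 > Plan E > Measure 4, so there is no Condorcet winner.

none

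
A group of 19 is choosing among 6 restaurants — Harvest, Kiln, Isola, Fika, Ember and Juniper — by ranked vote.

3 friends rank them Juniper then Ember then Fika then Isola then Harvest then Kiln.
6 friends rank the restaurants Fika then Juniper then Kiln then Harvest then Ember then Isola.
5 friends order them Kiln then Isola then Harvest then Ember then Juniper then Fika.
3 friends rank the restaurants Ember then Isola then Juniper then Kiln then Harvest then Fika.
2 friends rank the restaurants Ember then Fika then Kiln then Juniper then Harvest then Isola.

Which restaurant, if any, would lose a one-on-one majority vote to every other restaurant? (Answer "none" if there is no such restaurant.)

Head-to-head results (19 friends):
Harvest vs Kiln: Harvest preferred on 3 ballots; Kiln wins 16–3.
Harvest vs Isola: Harvest is ranked higher on 6+2 = 8 ballots, Isola on 11. Isola wins 11–8.
Harvest vs Fika: 8 to 11, Fika.
Harvest vs Ember: 11 to 8, Harvest.
Harvest vs Juniper: 5 to 14, Juniper.
Kiln vs Isola: Kiln wins 13–6.
Kiln vs Fika: Kiln is ranked higher on 5+3 = 8 ballots, Fika on 11. Fika wins 11–8.
Kiln vs Ember: 6+5 = 11 for Kiln, 8 for Ember — Kiln by 11–8.
Kiln vs Juniper: Juniper wins 12–7.
Isola vs Fika: Fika wins 11–8.
Isola vs Ember: 5 to 14, Ember.
Isola vs Juniper: 5+3 = 8 for Isola, 11 for Juniper — Juniper by 11–8.
Fika vs Ember: Fika preferred on 6 ballots; Ember wins 13–6.
Fika–Juniper: Juniper 11–8.
Ember vs Juniper: 10 to 9, Ember.
No restaurant is winless: Harvest beats Ember; Kiln beats Harvest; Isola beats Harvest; Fika beats Harvest; Ember beats Isola; Juniper beats Harvest. There is no Condorcet loser.

none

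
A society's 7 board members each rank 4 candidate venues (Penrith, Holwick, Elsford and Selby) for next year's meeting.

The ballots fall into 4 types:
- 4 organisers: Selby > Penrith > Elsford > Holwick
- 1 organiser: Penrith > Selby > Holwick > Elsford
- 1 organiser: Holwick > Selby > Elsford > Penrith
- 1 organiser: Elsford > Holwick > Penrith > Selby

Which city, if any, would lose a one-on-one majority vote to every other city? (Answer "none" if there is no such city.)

Holwick

Pairwise majorities:
Penrith vs Holwick: Penrith, 5–2.
Penrith–Elsford: Penrith 5–2.
Penrith vs Selby: 2 to 5, Selby.
Holwick vs Elsford: 1+1 = 2 for Holwick, 5 for Elsford — Elsford by 5–2.
Holwick vs Selby: 2 to 5, Selby.
Elsford vs Selby: 1 for Elsford, 6 for Selby — Selby by 6–1.
Holwick loses to every other city — it is the Condorcet loser.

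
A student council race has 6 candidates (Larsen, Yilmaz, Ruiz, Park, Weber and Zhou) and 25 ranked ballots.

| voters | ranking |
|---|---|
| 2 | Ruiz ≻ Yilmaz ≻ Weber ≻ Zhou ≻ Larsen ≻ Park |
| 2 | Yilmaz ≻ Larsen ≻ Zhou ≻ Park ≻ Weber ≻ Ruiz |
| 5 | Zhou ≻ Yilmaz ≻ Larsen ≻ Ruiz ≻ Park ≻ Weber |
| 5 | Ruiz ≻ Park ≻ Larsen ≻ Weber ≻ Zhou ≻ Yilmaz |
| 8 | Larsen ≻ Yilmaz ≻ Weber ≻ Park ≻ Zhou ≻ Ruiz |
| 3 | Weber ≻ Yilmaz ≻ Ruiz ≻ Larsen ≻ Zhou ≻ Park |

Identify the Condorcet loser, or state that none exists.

Pairwise majorities:
Larsen vs Yilmaz: Larsen, 13–12.
Larsen vs Ruiz: Larsen, 15–10.
Larsen vs Park: 2+2+5+8+3 = 20 for Larsen, 5 for Park — Larsen by 20–5.
Larsen–Weber: Larsen 20–5.
Larsen vs Zhou: Larsen wins 18–7.
Yilmaz vs Ruiz: Yilmaz is ranked higher on 2+5+8+3 = 18 ballots, Ruiz on 7. Yilmaz wins 18–7.
Yilmaz vs Park: Yilmaz preferred on 2+2+5+8+3 = 20 ballots; Yilmaz wins 20–5.
Yilmaz vs Weber: 17 to 8, Yilmaz.
Yilmaz–Zhou: Yilmaz 15–10.
Ruiz vs Park: 2+5+5+3 = 15 for Ruiz, 10 for Park — Ruiz by 15–10.
Ruiz vs Weber: Weber, 13–12.
Ruiz vs Zhou: Zhou wins 15–10.
Park vs Weber: Park is ranked higher on 2+5+5 = 12 ballots, Weber on 13. Weber wins 13–12.
Park vs Zhou: Park wins 13–12.
Weber vs Zhou: Weber, 18–7.
No candidate is winless: Larsen beats Yilmaz; Yilmaz beats Ruiz; Ruiz beats Park; Park beats Zhou; Weber beats Ruiz; Zhou beats Ruiz. There is no Condorcet loser.

none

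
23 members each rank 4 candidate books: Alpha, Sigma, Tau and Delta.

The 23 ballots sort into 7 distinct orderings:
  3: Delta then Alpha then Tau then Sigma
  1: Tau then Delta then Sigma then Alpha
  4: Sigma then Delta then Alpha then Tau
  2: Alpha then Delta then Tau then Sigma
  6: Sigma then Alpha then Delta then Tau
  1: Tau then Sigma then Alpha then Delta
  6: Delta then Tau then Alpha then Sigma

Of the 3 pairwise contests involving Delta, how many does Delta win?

Delta against each rival (23 members):
Delta vs Alpha: 14 to 9, Delta.
Delta vs Sigma: 3+1+2+6 = 12 for Delta, 11 for Sigma — Delta by 12–11.
Delta vs Tau: 21 to 2, Delta.
Delta beats Alpha, Sigma, Tau — 3 pairwise wins.

3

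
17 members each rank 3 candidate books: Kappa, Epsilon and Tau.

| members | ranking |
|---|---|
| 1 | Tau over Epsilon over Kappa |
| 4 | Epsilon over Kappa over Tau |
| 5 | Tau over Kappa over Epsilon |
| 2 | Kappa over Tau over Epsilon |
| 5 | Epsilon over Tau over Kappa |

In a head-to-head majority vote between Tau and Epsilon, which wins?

Epsilon

Ballots ranking Tau above Epsilon: 1 + 5 + 2 = 8.
Ballots ranking Epsilon above Tau: 17 − 8 = 9.
Epsilon wins the head-to-head 9–8.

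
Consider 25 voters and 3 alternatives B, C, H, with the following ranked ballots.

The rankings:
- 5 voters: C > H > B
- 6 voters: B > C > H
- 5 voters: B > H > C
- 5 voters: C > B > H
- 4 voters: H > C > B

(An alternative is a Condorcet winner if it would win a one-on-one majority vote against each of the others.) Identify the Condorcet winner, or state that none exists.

C

Pairwise majorities:
B vs C: C wins 14–11.
B vs H: B, 16–9.
C vs H: C wins 16–9.
C wins every pairwise contest, so C is the Condorcet winner.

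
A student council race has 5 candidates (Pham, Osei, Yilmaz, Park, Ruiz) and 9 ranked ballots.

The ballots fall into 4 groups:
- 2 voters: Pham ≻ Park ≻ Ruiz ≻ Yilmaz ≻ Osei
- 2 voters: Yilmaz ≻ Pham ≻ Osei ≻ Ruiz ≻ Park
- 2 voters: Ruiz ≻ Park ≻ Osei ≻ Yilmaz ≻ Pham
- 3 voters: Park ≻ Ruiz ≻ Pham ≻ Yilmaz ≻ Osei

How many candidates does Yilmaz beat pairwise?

1

Yilmaz against each rival (9 voters):
Yilmaz vs Pham: 4 to 5, Pham.
Yilmaz vs Osei: Yilmaz preferred on 2+2+3 = 7 ballots; Yilmaz wins 7–2.
Yilmaz vs Park: Yilmaz is ranked higher on 2 ballots, Park on 7. Park wins 7–2.
Yilmaz vs Ruiz: Yilmaz is ranked higher on 2 ballots, Ruiz on 7. Ruiz wins 7–2.
Yilmaz beats Osei; loses to Pham, Park, Ruiz — 1 pairwise win.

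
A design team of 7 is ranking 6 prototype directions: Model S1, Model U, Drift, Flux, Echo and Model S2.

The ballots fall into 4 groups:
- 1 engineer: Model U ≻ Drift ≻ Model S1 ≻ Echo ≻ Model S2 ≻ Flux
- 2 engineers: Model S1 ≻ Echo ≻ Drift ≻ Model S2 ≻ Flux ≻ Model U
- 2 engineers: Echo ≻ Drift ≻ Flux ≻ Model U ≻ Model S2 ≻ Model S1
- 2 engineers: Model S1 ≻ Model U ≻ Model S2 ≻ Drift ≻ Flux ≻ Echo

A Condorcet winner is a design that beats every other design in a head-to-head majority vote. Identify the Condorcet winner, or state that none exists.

Check each pair by majority over 7 ballots:
Model S1 vs Model U: Model S1 is ranked higher on 2+2 = 4 ballots, Model U on 3. Model S1 wins 4–3.
Model S1 vs Drift: Model S1 is ranked higher on 2+2 = 4 ballots, Drift on 3. Model S1 wins 4–3.
Model S1 vs Flux: 1+2+2 = 5 for Model S1, 2 for Flux — Model S1 by 5–2.
Model S1 vs Echo: Model S1 wins 5–2.
Model S1 vs Model S2: 1+2+2 = 5 for Model S1, 2 for Model S2 — Model S1 by 5–2.
Model U–Drift: Drift 4–3.
Model U vs Flux: Flux wins 4–3.
Model U vs Echo: Echo wins 4–3.
Model U vs Model S2: 5 to 2, Model U.
Drift vs Flux: 7 to 0, Drift.
Drift vs Echo: Drift preferred on 1+2 = 3 ballots; Echo wins 4–3.
Drift vs Model S2: Drift, 5–2.
Flux vs Echo: Echo, 5–2.
Flux–Model S2: Model S2 5–2.
Echo vs Model S2: Echo is ranked higher on 1+2+2 = 5 ballots, Model S2 on 2. Echo wins 5–2.
Model S1 wins every pairwise contest, so Model S1 is the Condorcet winner.

Model S1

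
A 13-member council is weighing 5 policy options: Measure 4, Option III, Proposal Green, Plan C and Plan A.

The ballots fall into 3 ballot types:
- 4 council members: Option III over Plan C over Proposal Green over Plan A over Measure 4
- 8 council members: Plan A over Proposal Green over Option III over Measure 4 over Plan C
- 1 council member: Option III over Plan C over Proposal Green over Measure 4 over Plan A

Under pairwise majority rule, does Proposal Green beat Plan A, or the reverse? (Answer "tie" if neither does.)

Ballots ranking Proposal Green above Plan A: 4 + 1 = 5.
Ballots ranking Plan A above Proposal Green: 13 − 5 = 8.
Plan A wins the head-to-head 8–5.

Plan A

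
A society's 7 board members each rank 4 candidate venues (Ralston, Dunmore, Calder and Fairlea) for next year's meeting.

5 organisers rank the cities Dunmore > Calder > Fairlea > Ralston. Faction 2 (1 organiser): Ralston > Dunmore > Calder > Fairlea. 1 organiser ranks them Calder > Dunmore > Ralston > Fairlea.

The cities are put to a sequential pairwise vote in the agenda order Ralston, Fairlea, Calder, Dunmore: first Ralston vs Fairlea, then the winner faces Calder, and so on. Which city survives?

Round 1: Ralston vs Fairlea — 2–5, Fairlea advances.
Round 2: Fairlea vs Calder — 0–7, Calder advances.
Round 3: Calder vs Dunmore — 1–6, Dunmore advances.
The agenda winner is Dunmore.

Dunmore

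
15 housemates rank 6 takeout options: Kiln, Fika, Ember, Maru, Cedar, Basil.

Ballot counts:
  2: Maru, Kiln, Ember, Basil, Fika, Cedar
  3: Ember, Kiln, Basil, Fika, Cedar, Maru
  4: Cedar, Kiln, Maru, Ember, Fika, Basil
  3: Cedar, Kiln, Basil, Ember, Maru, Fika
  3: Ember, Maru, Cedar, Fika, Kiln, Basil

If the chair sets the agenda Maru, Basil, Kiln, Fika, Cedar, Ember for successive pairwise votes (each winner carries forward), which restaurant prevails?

Round 1: Maru vs Basil — 9–6, Maru advances.
Round 2: Maru vs Kiln — 5–10, Kiln advances.
Round 3: Kiln vs Fika — 12–3, Kiln advances.
Round 4: Kiln vs Cedar — 5–10, Cedar advances.
Round 5: Cedar vs Ember — 7–8, Ember advances.
Ember survives the agenda.

Ember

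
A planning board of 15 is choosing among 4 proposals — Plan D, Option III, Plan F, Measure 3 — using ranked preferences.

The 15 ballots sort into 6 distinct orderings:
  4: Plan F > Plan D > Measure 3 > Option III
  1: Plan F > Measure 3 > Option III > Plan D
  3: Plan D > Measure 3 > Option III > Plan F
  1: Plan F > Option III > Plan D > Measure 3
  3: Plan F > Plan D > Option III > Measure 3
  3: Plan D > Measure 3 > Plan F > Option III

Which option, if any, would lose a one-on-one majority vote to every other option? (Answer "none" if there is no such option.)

Option III

Pairwise majorities:
Plan D vs Option III: 13 to 2, Plan D.
Plan D vs Plan F: Plan D preferred on 3+3 = 6 ballots; Plan F wins 9–6.
Plan D vs Measure 3: Plan D is ranked higher on 4+3+1+3+3 = 14 ballots, Measure 3 on 1. Plan D wins 14–1.
Option III vs Plan F: Plan F, 12–3.
Option III vs Measure 3: Measure 3, 11–4.
Plan F vs Measure 3: Plan F wins 9–6.
Option III is beaten in every head-to-head and is the Condorcet loser.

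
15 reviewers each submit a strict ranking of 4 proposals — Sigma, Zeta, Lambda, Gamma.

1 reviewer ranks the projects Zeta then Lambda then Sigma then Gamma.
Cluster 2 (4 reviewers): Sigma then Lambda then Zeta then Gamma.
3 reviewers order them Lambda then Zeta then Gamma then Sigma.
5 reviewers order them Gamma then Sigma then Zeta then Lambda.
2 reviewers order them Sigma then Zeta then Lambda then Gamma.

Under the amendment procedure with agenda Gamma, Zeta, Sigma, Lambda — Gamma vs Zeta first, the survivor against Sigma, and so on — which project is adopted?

Round 1: Gamma vs Zeta — 5–10, Zeta advances.
Round 2: Zeta vs Sigma — 4–11, Sigma advances.
Round 3: Sigma vs Lambda — 11–4, Sigma advances.
The agenda winner is Sigma.

Sigma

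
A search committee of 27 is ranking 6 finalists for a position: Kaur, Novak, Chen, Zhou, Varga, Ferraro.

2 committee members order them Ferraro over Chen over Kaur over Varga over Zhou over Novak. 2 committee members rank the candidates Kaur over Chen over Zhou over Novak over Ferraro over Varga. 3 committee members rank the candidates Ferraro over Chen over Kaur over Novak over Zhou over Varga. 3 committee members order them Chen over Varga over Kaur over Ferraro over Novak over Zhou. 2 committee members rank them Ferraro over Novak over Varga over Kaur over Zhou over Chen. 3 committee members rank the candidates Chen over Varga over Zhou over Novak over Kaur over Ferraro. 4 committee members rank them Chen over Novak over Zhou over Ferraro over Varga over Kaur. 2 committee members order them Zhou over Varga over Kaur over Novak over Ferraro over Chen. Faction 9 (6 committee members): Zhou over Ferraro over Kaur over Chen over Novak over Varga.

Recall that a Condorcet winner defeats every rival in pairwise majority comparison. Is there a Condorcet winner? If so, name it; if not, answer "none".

Check each pair by majority over 27 ballots:
Kaur vs Novak: 18 to 9, Kaur.
Kaur vs Chen: 2+2+2+6 = 12 for Kaur, 15 for Chen — Chen by 15–12.
Kaur vs Zhou: Kaur preferred on 2+2+3+3+2 = 12 ballots; Zhou wins 15–12.
Kaur vs Varga: 2+2+3+6 = 13 for Kaur, 14 for Varga — Varga by 14–13.
Kaur vs Ferraro: 2+3+3+2 = 10 for Kaur, 17 for Ferraro — Ferraro by 17–10.
Novak vs Chen: 2+2 = 4 for Novak, 23 for Chen — Chen by 23–4.
Novak vs Zhou: Novak preferred on 3+3+2+4 = 12 ballots; Zhou wins 15–12.
Novak vs Varga: 17 to 10, Novak.
Novak vs Ferraro: 2+3+4+2 = 11 for Novak, 16 for Ferraro — Ferraro by 16–11.
Chen vs Zhou: Chen preferred on 2+2+3+3+3+4 = 17 ballots; Chen wins 17–10.
Chen vs Varga: 23 for Chen, 4 for Varga — Chen by 23–4.
Chen vs Ferraro: Chen is ranked higher on 2+3+3+4 = 12 ballots, Ferraro on 15. Ferraro wins 15–12.
Zhou vs Varga: 2+3+4+2+6 = 17 for Zhou, 10 for Varga — Zhou by 17–10.
Zhou vs Ferraro: 17 to 10, Zhou.
Varga vs Ferraro: 8 to 19, Ferraro.
Each candidate drops at least one matchup (Kaur loses to Chen; Novak loses to Kaur; Chen loses to Ferraro; Zhou loses to Chen; Varga loses to Novak; Ferraro loses to Zhou); the cycle Kaur > Novak > Varga > Kaur rules out a Condorcet winner.

none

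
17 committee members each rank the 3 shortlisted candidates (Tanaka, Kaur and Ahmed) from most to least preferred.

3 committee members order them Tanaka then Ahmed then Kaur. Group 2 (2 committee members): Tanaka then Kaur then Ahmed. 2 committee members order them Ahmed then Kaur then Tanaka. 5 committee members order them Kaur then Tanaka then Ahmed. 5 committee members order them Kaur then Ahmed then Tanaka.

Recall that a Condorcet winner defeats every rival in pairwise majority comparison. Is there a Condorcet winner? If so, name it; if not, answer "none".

Head-to-head results (17 committee members):
Tanaka vs Kaur: Tanaka is ranked higher on 3+2 = 5 ballots, Kaur on 12. Kaur wins 12–5.
Tanaka vs Ahmed: Tanaka is ranked higher on 3+2+5 = 10 ballots, Ahmed on 7. Tanaka wins 10–7.
Kaur vs Ahmed: 12 to 5, Kaur.
Kaur defeats every rival head-to-head and is the Condorcet winner.

Kaur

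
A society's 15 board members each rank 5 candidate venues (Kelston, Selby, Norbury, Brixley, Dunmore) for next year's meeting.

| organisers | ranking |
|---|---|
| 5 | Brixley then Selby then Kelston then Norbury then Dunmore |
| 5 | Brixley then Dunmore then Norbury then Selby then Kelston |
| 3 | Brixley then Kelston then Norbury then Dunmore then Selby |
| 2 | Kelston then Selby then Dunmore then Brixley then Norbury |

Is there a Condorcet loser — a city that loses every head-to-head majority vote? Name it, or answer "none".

Head-to-head results (15 organisers):
Kelston vs Selby: 5 to 10, Selby.
Kelston vs Norbury: 10 to 5, Kelston.
Kelston vs Brixley: Brixley wins 13–2.
Kelston vs Dunmore: 10 to 5, Kelston.
Selby vs Norbury: Norbury wins 8–7.
Selby vs Brixley: Brixley, 13–2.
Selby vs Dunmore: Dunmore, 8–7.
Norbury vs Brixley: Norbury is ranked higher on 0 ballots, Brixley on 15. Brixley wins 15–0.
Norbury vs Dunmore: Norbury wins 8–7.
Brixley vs Dunmore: Brixley, 13–2.
Each city has at least one pairwise win (Kelston beats Norbury; Selby beats Kelston; Norbury beats Selby; Brixley beats Kelston; Dunmore beats Selby) — no Condorcet loser.

none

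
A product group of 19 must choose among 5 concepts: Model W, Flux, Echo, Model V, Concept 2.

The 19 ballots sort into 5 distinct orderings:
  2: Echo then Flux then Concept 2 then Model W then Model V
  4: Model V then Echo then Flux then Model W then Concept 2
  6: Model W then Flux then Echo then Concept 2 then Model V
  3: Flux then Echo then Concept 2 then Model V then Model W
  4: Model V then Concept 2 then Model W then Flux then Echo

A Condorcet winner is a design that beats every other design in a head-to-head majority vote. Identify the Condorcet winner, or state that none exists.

none

Head-to-head results (19 engineers):
Model W vs Flux: 10 to 9, Model W.
Model W vs Echo: Model W wins 10–9.
Model W vs Model V: Model W is ranked higher on 2+6 = 8 ballots, Model V on 11. Model V wins 11–8.
Model W vs Concept 2: Model W, 10–9.
Flux–Echo: Flux 13–6.
Flux vs Model V: 2+6+3 = 11 for Flux, 8 for Model V — Flux by 11–8.
Flux–Concept 2: Flux 15–4.
Echo vs Model V: 11 to 8, Echo.
Echo–Concept 2: Echo 15–4.
Model V vs Concept 2: 8 to 11, Concept 2.
Every design loses at least once (Model W loses to Model V; Flux loses to Model W; Echo loses to Model W; Model V loses to Flux; Concept 2 loses to Model W). The majority relation contains the cycle Model W → Flux → Model V → Model W, so there is no Condorcet winner.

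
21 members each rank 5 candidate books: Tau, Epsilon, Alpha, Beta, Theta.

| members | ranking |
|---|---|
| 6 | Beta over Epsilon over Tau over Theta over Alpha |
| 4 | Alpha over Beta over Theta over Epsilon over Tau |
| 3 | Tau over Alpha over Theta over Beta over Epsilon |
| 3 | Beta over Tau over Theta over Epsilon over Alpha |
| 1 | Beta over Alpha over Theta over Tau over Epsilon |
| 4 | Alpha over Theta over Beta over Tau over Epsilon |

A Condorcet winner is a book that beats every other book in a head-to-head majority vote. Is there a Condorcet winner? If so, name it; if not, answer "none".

Head-to-head results (21 members):
Tau vs Epsilon: 3+3+1+4 = 11 for Tau, 10 for Epsilon — Tau by 11–10.
Tau vs Alpha: 6+3+3 = 12 for Tau, 9 for Alpha — Tau by 12–9.
Tau vs Beta: Tau preferred on 3 ballots; Beta wins 18–3.
Tau vs Theta: 12 to 9, Tau.
Epsilon vs Alpha: Epsilon is ranked higher on 6+3 = 9 ballots, Alpha on 12. Alpha wins 12–9.
Epsilon vs Beta: Epsilon is ranked higher on 0 ballots, Beta on 21. Beta wins 21–0.
Epsilon vs Theta: Epsilon is ranked higher on 6 ballots, Theta on 15. Theta wins 15–6.
Alpha vs Beta: 4+3+4 = 11 for Alpha, 10 for Beta — Alpha by 11–10.
Alpha vs Theta: Alpha preferred on 4+3+1+4 = 12 ballots; Alpha wins 12–9.
Beta vs Theta: Beta is ranked higher on 6+4+3+1 = 14 ballots, Theta on 7. Beta wins 14–7.
Each book drops at least one matchup (Tau loses to Beta; Epsilon loses to Tau; Alpha loses to Tau; Beta loses to Alpha; Theta loses to Tau); the cycle Tau > Alpha > Beta > Tau rules out a Condorcet winner.

none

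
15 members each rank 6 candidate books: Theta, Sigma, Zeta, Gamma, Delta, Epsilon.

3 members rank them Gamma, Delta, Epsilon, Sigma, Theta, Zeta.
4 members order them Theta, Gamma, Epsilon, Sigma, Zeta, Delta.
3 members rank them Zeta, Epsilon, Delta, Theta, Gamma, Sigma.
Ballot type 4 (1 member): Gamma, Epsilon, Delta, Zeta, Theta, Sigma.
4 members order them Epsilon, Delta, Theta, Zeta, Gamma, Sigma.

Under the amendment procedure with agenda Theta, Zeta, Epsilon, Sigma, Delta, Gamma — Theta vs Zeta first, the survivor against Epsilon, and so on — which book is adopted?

Round 1: Theta vs Zeta — 11–4, Theta advances.
Round 2: Theta vs Epsilon — 4–11, Epsilon advances.
Round 3: Epsilon vs Sigma — 15–0, Epsilon advances.
Round 4: Epsilon vs Delta — 12–3, Epsilon advances.
Round 5: Epsilon vs Gamma — 7–8, Gamma advances.
The agenda winner is Gamma.

Gamma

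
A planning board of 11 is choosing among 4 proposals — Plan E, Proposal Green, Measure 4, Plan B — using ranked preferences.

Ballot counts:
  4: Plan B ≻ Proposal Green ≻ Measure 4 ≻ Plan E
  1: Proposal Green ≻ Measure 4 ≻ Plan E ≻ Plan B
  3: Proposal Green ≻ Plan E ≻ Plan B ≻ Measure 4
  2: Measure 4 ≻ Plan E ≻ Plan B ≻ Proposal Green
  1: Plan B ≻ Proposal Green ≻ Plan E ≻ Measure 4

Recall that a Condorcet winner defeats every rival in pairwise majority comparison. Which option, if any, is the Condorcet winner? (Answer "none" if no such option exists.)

Head-to-head results (11 council members):
Plan E vs Proposal Green: Plan E is ranked higher on 2 ballots, Proposal Green on 9. Proposal Green wins 9–2.
Plan E vs Measure 4: Plan E preferred on 3+1 = 4 ballots; Measure 4 wins 7–4.
Plan E vs Plan B: 6 to 5, Plan E.
Proposal Green–Measure 4: Proposal Green 9–2.
Proposal Green–Plan B: Plan B 7–4.
Measure 4 vs Plan B: Plan B wins 8–3.
Each option drops at least one matchup (Plan E loses to Proposal Green; Proposal Green loses to Plan B; Measure 4 loses to Proposal Green; Plan B loses to Plan E); the cycle Plan E beats Plan B beats Proposal Green beats Plan E rules out a Condorcet winner.

none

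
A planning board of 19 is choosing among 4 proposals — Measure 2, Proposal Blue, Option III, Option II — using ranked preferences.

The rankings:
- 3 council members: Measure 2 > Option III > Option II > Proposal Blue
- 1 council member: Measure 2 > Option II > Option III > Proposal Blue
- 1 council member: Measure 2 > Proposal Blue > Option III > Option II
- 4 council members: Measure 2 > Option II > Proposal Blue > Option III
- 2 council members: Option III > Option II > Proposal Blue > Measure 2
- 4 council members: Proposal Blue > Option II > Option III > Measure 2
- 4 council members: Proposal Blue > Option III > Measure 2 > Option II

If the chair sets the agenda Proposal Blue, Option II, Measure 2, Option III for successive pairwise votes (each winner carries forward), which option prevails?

Round 1: Proposal Blue vs Option II — 9–10, Option II advances.
Round 2: Option II vs Measure 2 — 6–13, Measure 2 advances.
Round 3: Measure 2 vs Option III — 9–10, Option III advances.
The agenda winner is Option III.

Option III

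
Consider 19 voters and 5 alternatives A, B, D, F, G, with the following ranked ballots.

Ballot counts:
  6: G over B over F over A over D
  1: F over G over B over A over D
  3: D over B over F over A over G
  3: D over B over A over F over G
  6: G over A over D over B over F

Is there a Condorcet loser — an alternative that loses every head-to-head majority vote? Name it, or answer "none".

none

Head-to-head results (19 voters):
A vs B: A preferred on 6 ballots; B wins 13–6.
A vs D: A, 13–6.
A vs F: A is ranked higher on 3+6 = 9 ballots, F on 10. F wins 10–9.
A vs G: 3+3 = 6 for A, 13 for G — G by 13–6.
B vs D: 7 to 12, D.
B vs F: B, 18–1.
B vs G: G, 13–6.
D vs F: D wins 12–7.
D vs G: D preferred on 3+3 = 6 ballots; G wins 13–6.
F vs G: F is ranked higher on 1+3+3 = 7 ballots, G on 12. G wins 12–7.
No alternative is winless: A beats D; B beats A; D beats B; F beats A; G beats A. There is no Condorcet loser.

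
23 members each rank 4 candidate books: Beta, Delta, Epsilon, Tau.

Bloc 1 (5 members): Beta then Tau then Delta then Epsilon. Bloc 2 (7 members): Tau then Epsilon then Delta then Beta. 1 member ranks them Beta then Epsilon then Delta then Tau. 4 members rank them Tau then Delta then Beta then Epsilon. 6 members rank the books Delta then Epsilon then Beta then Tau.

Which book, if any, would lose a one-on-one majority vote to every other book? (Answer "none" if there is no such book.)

Head-to-head results (23 members):
Beta vs Delta: Delta wins 17–6.
Beta–Epsilon: Epsilon 13–10.
Beta vs Tau: Beta preferred on 5+1+6 = 12 ballots; Beta wins 12–11.
Delta vs Epsilon: Delta, 15–8.
Delta vs Tau: Tau, 16–7.
Epsilon vs Tau: Tau wins 16–7.
Every book wins at least one matchup (Beta beats Tau; Delta beats Beta; Epsilon beats Beta; Tau beats Delta), so there is no Condorcet loser.

none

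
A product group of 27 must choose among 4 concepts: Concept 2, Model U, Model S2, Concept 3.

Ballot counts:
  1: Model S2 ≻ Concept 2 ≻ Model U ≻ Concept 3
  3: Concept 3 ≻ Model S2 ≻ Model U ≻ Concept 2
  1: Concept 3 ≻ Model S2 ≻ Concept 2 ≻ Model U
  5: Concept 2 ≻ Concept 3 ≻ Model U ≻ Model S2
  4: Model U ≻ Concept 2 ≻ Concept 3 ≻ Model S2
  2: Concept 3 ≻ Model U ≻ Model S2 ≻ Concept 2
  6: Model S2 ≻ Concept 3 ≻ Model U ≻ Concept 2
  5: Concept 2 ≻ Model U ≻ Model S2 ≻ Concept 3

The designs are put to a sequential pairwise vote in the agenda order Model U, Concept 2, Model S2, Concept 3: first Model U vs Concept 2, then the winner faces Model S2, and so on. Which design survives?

Concept 3

Round 1: Model U vs Concept 2 — 15–12, Model U advances.
Round 2: Model U vs Model S2 — 16–11, Model U advances.
Round 3: Model U vs Concept 3 — 10–17, Concept 3 advances.
Concept 3 survives the agenda.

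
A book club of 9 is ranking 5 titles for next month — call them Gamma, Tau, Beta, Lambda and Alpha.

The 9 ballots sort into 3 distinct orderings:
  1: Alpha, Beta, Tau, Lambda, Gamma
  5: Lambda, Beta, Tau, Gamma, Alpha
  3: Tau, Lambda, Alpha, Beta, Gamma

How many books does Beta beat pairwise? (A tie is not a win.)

Beta against each rival (9 members):
Beta vs Gamma: Beta, 9–0.
Beta–Tau: Beta 6–3.
Beta–Lambda: Lambda 8–1.
Beta vs Alpha: Beta wins 5–4.
Beta beats Gamma, Tau, Alpha; loses to Lambda — 3 pairwise wins.

3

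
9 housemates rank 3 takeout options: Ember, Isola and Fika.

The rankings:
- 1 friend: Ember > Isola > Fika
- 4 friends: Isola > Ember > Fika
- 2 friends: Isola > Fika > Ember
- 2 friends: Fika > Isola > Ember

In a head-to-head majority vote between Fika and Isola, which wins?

Ballots ranking Fika above Isola: 2.
Ballots ranking Isola above Fika: 9 − 2 = 7.
Isola wins the head-to-head 7–2.

Isola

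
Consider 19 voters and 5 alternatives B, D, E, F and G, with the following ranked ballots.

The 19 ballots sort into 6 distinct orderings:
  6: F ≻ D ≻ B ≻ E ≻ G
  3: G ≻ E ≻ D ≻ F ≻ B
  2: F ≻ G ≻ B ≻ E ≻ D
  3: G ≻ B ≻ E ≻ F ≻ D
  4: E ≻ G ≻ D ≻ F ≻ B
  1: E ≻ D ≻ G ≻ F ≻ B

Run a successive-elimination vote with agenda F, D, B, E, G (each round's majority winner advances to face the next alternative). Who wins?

E

Round 1: F vs D — 11–8, F advances.
Round 2: F vs B — 16–3, F advances.
Round 3: F vs E — 8–11, E advances.
Round 4: E vs G — 11–8, E advances.
The agenda winner is E.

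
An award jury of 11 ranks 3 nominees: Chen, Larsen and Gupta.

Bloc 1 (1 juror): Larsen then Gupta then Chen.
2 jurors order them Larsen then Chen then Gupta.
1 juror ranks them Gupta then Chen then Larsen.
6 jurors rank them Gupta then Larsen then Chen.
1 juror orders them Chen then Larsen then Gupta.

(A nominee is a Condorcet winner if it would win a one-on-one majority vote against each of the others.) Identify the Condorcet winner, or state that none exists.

Gupta

Check each pair by majority over 11 ballots:
Chen vs Larsen: 1+1 = 2 for Chen, 9 for Larsen — Larsen by 9–2.
Chen vs Gupta: 3 to 8, Gupta.
Larsen vs Gupta: 4 to 7, Gupta.
Gupta beats each of Chen, Larsen — Gupta is the Condorcet winner.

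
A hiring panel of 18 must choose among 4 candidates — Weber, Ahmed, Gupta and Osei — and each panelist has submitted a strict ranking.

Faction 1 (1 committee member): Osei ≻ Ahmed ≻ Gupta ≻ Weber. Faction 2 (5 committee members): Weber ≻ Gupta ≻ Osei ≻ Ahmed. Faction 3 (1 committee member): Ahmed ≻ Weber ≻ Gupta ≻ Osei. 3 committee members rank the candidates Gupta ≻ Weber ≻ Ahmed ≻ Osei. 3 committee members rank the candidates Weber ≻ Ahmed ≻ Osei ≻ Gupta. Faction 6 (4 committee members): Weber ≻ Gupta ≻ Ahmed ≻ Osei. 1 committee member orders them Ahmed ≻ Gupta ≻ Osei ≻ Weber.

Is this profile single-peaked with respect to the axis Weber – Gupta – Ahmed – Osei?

Axis positions: Weber=1, Gupta=2, Ahmed=3, Osei=4.
Faction 1 (peak Osei at position 4): ranking walks positions 4-3-2-1, expanding outward from the peak — single-peaked.
Faction 2: ranking walks positions 1-2-4-3; Osei is ranked above Ahmed even though Ahmed lies between Osei and the peak Weber on the axis — preferences dip and rise again. Not single-peaked.
Faction 3: ranking walks positions 3-1-2-4; Weber is ranked above Gupta even though Gupta lies between Weber and the peak Ahmed on the axis — preferences dip and rise again. Not single-peaked.
Faction 4 (peak Gupta at position 2): ranking walks positions 2-1-3-4, expanding outward from the peak — single-peaked.
Faction 5: ranking walks positions 1-3-4-2; Ahmed is ranked above Gupta even though Gupta lies between Ahmed and the peak Weber on the axis — preferences dip and rise again. Not single-peaked.
Faction 6 (peak Weber at position 1): ranking walks positions 1-2-3-4, expanding outward from the peak — single-peaked.
Faction 7 (peak Ahmed at position 3): ranking walks positions 3-2-4-1, expanding outward from the peak — single-peaked.
Faction 2 violates single-peakedness, so the profile is not single-peaked on this axis.

no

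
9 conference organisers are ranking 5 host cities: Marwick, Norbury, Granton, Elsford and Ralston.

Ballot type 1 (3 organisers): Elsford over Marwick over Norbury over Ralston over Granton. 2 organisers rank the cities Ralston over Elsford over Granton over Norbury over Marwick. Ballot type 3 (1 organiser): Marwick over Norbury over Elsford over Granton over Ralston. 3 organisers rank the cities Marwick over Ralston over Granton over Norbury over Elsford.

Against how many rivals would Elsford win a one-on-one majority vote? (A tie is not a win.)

3

Elsford against each rival (9 organisers):
Elsford vs Marwick: Elsford is ranked higher on 3+2 = 5 ballots, Marwick on 4. Elsford wins 5–4.
Elsford–Norbury: Elsford 5–4.
Elsford vs Granton: Elsford wins 6–3.
Elsford vs Ralston: Elsford is ranked higher on 3+1 = 4 ballots, Ralston on 5. Ralston wins 5–4.
Elsford beats Marwick, Norbury, Granton; loses to Ralston — 3 pairwise wins.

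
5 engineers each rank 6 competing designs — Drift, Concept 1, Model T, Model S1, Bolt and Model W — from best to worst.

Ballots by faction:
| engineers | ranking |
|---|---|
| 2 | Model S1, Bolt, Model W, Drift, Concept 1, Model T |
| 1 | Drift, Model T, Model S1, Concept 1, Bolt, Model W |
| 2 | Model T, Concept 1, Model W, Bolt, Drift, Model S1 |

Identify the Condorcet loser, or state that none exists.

none

Pairwise majorities:
Drift vs Concept 1: Drift wins 3–2.
Drift vs Model T: Drift, 3–2.
Drift vs Model S1: Drift, 3–2.
Drift vs Bolt: Drift is ranked higher on 1 ballot, Bolt on 4. Bolt wins 4–1.
Drift vs Model W: Model W wins 4–1.
Concept 1 vs Model T: Model T wins 3–2.
Concept 1 vs Model S1: 2 to 3, Model S1.
Concept 1 vs Bolt: Concept 1, 3–2.
Concept 1–Model W: Concept 1 3–2.
Model T–Model S1: Model T 3–2.
Model T vs Bolt: Model T is ranked higher on 1+2 = 3 ballots, Bolt on 2. Model T wins 3–2.
Model T vs Model W: Model T, 3–2.
Model S1 vs Bolt: Model S1 preferred on 2+1 = 3 ballots; Model S1 wins 3–2.
Model S1 vs Model W: 3 to 2, Model S1.
Bolt vs Model W: Bolt, 3–2.
Every design wins at least one matchup (Drift beats Concept 1; Concept 1 beats Bolt; Model T beats Concept 1; Model S1 beats Concept 1; Bolt beats Drift; Model W beats Drift), so there is no Condorcet loser.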